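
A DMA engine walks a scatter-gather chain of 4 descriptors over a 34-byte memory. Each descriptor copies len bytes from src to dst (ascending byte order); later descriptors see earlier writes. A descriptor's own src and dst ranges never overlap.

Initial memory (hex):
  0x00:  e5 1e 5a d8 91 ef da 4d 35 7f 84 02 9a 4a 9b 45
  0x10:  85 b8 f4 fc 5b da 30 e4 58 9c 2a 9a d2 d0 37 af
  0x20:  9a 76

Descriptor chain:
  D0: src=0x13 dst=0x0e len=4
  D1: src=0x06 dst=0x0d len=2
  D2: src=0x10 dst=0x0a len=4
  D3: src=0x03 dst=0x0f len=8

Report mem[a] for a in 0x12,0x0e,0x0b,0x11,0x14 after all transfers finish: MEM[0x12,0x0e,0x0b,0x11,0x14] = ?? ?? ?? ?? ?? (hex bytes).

[0] 0x13->0x0e len=4 : fc 5b da 30
[1] 0x06->0x0d len=2 : da 4d
[2] 0x10->0x0a len=4 : da 30 f4 fc
[3] 0x03->0x0f len=8 : d8 91 ef da 4d 35 7f da
query mem[0x12]=0xda, mem[0x0e]=0x4d, mem[0x0b]=0x30, mem[0x11]=0xef, mem[0x14]=0x35

MEM[0x12,0x0e,0x0b,0x11,0x14] = da 4d 30 ef 35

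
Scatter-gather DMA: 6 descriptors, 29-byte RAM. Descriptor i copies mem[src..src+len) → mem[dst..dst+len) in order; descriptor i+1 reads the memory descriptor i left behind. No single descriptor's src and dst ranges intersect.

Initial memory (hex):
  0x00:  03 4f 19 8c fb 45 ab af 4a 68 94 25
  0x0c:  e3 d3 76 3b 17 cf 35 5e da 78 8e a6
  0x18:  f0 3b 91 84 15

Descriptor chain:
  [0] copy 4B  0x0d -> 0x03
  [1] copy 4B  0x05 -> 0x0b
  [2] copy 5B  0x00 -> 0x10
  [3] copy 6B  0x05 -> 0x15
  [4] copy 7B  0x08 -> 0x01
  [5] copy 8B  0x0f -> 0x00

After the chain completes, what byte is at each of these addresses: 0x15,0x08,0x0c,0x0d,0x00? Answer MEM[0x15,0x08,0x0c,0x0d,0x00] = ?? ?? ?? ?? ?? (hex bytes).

D0: mem[0x03..0x06] <- [d3 76 3b 17]
D1: mem[0x0b..0x0e] <- [3b 17 af 4a]
D2: mem[0x10..0x14] <- [03 4f 19 d3 76]
D3: mem[0x15..0x1a] <- [3b 17 af 4a 68 94]
D4: mem[0x01..0x07] <- [4a 68 94 3b 17 af 4a]
D5: mem[0x00..0x07] <- [3b 03 4f 19 d3 76 3b 17]
query mem[0x15]=0x3b, mem[0x08]=0x4a, mem[0x0c]=0x17, mem[0x0d]=0xaf, mem[0x00]=0x3b

MEM[0x15,0x08,0x0c,0x0d,0x00] = 3b 4a 17 af 3b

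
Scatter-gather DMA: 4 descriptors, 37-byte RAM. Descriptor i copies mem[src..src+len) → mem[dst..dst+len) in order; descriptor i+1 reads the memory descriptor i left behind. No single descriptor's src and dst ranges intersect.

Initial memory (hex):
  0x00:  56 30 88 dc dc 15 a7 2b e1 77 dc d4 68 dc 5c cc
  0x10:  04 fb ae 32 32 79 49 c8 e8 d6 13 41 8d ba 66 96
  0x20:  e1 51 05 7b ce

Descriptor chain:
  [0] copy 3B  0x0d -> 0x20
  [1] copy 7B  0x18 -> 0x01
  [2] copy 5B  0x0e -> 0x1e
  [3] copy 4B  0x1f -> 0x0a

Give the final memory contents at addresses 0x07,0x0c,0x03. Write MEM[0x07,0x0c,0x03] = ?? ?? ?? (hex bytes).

MEM[0x07,0x0c,0x03] = 66 fb 13

  after D0: wrote 3B at 0x20 = dc5ccc
  after D1: wrote 7B at 0x01 = e8d613418dba66
  after D2: wrote 5B at 0x1e = 5ccc04fbae
  after D3: wrote 4B at 0x0a = cc04fbae
query mem[0x07]=0x66, mem[0x0c]=0xfb, mem[0x03]=0x13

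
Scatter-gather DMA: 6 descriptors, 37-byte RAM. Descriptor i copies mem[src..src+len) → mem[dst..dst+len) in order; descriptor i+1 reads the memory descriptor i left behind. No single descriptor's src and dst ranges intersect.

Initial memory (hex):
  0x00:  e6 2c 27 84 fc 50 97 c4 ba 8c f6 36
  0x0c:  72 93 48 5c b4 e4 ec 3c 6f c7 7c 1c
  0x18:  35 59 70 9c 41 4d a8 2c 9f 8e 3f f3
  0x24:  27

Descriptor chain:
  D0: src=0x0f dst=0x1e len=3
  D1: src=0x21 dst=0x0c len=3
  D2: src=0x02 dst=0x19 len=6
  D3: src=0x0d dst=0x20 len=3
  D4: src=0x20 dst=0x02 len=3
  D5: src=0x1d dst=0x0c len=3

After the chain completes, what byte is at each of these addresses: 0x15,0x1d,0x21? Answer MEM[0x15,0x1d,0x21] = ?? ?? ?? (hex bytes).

MEM[0x15,0x1d,0x21] = c7 97 f3

D0: mem[0x1e..0x20] <- [5c b4 e4]
D1: mem[0x0c..0x0e] <- [8e 3f f3]
D2: mem[0x19..0x1e] <- [27 84 fc 50 97 c4]
D3: mem[0x20..0x22] <- [3f f3 5c]
D4: mem[0x02..0x04] <- [3f f3 5c]
D5: mem[0x0c..0x0e] <- [97 c4 b4]
query mem[0x15]=0xc7, mem[0x1d]=0x97, mem[0x21]=0xf3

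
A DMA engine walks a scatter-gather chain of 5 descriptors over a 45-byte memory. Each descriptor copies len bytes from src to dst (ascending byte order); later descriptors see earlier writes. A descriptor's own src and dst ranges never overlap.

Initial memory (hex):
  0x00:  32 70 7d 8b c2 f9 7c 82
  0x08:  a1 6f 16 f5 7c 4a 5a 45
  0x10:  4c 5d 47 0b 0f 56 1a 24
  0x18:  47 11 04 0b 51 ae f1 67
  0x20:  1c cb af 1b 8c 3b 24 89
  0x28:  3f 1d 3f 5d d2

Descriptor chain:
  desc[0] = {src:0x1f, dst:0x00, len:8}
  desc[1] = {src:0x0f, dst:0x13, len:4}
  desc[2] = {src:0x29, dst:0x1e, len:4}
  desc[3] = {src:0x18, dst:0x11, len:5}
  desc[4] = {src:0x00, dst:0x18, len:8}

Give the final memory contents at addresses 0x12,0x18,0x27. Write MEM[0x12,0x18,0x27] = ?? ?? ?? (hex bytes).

MEM[0x12,0x18,0x27] = 11 67 89

#0 dst[0x00+8] := {0x67,0x1c,0xcb,0xaf,0x1b,0x8c,0x3b,0x24}
#1 dst[0x13+4] := {0x45,0x4c,0x5d,0x47}
#2 dst[0x1e+4] := {0x1d,0x3f,0x5d,0xd2}
#3 dst[0x11+5] := {0x47,0x11,0x04,0x0b,0x51}
#4 dst[0x18+8] := {0x67,0x1c,0xcb,0xaf,0x1b,0x8c,0x3b,0x24}
query mem[0x12]=0x11, mem[0x18]=0x67, mem[0x27]=0x89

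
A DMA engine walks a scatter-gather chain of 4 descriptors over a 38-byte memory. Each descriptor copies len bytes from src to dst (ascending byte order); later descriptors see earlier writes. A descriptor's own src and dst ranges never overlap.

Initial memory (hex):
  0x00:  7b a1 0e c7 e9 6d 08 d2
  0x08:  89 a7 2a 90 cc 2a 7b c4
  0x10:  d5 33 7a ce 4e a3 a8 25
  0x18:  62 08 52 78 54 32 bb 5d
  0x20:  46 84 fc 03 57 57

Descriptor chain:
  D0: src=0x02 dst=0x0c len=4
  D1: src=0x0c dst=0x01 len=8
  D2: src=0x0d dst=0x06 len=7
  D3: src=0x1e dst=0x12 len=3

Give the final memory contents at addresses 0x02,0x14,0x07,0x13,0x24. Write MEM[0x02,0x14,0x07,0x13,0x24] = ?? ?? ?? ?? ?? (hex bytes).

MEM[0x02,0x14,0x07,0x13,0x24] = c7 46 e9 5d 57

  after D0: wrote 4B at 0x0c = 0ec7e96d
  after D1: wrote 8B at 0x01 = 0ec7e96dd5337ace
  after D2: wrote 7B at 0x06 = c7e96dd5337ace
  after D3: wrote 3B at 0x12 = bb5d46
query mem[0x02]=0xc7, mem[0x14]=0x46, mem[0x07]=0xe9, mem[0x13]=0x5d, mem[0x24]=0x57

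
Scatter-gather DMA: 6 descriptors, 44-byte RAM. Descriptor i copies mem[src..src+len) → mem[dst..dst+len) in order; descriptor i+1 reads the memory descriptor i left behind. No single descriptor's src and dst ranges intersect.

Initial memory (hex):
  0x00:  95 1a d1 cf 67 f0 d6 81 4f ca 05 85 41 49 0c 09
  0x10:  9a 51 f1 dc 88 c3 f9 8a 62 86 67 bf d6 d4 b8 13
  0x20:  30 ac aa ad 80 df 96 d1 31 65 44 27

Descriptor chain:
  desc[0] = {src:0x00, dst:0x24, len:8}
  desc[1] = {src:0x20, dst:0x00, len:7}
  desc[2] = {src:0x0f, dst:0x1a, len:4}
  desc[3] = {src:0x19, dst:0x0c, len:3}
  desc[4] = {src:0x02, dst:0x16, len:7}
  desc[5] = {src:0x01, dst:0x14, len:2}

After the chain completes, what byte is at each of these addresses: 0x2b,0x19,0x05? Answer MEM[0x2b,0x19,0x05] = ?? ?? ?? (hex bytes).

MEM[0x2b,0x19,0x05] = 81 1a 1a

#0 dst[0x24+8] := {0x95,0x1a,0xd1,0xcf,0x67,0xf0,0xd6,0x81}
#1 dst[0x00+7] := {0x30,0xac,0xaa,0xad,0x95,0x1a,0xd1}
#2 dst[0x1a+4] := {0x09,0x9a,0x51,0xf1}
#3 dst[0x0c+3] := {0x86,0x09,0x9a}
#4 dst[0x16+7] := {0xaa,0xad,0x95,0x1a,0xd1,0x81,0x4f}
#5 dst[0x14+2] := {0xac,0xaa}
query mem[0x2b]=0x81, mem[0x19]=0x1a, mem[0x05]=0x1a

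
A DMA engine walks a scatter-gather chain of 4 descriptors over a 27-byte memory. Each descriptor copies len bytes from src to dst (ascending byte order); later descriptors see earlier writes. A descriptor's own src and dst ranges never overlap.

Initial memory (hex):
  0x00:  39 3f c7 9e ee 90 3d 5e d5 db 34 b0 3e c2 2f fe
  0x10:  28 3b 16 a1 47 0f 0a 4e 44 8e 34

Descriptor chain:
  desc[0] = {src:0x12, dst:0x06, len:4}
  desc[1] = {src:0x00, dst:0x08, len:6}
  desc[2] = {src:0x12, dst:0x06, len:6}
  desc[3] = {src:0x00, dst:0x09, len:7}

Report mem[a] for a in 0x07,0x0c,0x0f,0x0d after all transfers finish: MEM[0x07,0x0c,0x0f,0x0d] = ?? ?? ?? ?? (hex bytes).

MEM[0x07,0x0c,0x0f,0x0d] = a1 9e 16 ee

D0: mem[0x06..0x09] <- [16 a1 47 0f]
D1: mem[0x08..0x0d] <- [39 3f c7 9e ee 90]
D2: mem[0x06..0x0b] <- [16 a1 47 0f 0a 4e]
D3: mem[0x09..0x0f] <- [39 3f c7 9e ee 90 16]
query mem[0x07]=0xa1, mem[0x0c]=0x9e, mem[0x0f]=0x16, mem[0x0d]=0xee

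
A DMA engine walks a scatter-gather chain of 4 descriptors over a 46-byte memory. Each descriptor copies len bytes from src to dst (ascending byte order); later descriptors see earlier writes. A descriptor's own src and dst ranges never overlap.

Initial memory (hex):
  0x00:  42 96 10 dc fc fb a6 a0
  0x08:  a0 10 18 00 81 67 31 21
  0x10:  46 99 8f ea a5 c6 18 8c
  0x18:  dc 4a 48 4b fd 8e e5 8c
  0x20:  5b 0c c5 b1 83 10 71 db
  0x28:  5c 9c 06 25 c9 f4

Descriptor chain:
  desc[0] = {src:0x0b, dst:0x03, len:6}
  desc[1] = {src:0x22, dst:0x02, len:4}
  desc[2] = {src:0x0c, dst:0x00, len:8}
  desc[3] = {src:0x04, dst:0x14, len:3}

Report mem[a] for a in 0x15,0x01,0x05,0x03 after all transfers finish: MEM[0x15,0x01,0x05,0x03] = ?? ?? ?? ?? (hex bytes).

D0: mem[0x03..0x08] <- [00 81 67 31 21 46]
D1: mem[0x02..0x05] <- [c5 b1 83 10]
D2: mem[0x00..0x07] <- [81 67 31 21 46 99 8f ea]
D3: mem[0x14..0x16] <- [46 99 8f]
query mem[0x15]=0x99, mem[0x01]=0x67, mem[0x05]=0x99, mem[0x03]=0x21

MEM[0x15,0x01,0x05,0x03] = 99 67 99 21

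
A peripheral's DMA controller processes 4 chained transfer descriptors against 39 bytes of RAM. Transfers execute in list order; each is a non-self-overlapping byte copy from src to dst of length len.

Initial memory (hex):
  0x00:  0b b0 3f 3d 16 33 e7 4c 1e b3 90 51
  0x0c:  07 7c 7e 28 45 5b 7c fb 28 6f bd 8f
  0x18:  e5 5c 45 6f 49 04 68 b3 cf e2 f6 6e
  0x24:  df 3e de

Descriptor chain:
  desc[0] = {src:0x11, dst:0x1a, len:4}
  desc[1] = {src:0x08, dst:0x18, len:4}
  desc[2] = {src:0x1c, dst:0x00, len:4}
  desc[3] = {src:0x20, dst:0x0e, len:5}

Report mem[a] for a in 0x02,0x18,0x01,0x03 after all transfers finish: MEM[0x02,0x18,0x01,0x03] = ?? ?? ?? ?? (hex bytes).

D0: mem[0x1a..0x1d] <- [5b 7c fb 28]
D1: mem[0x18..0x1b] <- [1e b3 90 51]
D2: mem[0x00..0x03] <- [fb 28 68 b3]
D3: mem[0x0e..0x12] <- [cf e2 f6 6e df]
query mem[0x02]=0x68, mem[0x18]=0x1e, mem[0x01]=0x28, mem[0x03]=0xb3

MEM[0x02,0x18,0x01,0x03] = 68 1e 28 b3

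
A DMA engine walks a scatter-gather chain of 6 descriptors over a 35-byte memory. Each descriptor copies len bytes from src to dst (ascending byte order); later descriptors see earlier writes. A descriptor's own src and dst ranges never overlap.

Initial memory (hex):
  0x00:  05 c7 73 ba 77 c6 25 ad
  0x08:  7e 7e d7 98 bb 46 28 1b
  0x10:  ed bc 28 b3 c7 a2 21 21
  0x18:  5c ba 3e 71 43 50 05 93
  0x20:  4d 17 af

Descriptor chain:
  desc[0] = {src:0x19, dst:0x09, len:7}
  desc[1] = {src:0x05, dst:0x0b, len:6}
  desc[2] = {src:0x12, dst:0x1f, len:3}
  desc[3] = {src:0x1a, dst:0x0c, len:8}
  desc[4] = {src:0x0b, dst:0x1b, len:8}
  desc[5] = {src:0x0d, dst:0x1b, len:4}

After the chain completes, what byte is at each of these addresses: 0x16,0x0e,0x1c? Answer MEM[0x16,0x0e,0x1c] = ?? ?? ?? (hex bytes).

MEM[0x16,0x0e,0x1c] = 21 43 43

[0] 0x19->0x09 len=7 : ba 3e 71 43 50 05 93
[1] 0x05->0x0b len=6 : c6 25 ad 7e ba 3e
[2] 0x12->0x1f len=3 : 28 b3 c7
[3] 0x1a->0x0c len=8 : 3e 71 43 50 05 28 b3 c7
[4] 0x0b->0x1b len=8 : c6 3e 71 43 50 05 28 b3
[5] 0x0d->0x1b len=4 : 71 43 50 05
query mem[0x16]=0x21, mem[0x0e]=0x43, mem[0x1c]=0x43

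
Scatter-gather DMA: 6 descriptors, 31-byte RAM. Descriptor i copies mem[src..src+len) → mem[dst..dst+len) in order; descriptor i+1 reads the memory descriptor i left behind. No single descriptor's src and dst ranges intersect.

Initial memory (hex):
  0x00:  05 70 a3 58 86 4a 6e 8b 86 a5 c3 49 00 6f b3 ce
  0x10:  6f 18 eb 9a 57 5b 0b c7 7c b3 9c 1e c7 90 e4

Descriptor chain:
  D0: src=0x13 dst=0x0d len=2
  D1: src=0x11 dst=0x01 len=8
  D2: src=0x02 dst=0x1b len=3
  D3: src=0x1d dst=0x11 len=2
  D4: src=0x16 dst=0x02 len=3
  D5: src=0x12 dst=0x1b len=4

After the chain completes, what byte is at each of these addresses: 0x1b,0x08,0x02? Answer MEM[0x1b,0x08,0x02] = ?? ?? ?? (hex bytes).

  after D0: wrote 2B at 0x0d = 9a57
  after D1: wrote 8B at 0x01 = 18eb9a575b0bc77c
  after D2: wrote 3B at 0x1b = eb9a57
  after D3: wrote 2B at 0x11 = 57e4
  after D4: wrote 3B at 0x02 = 0bc77c
  after D5: wrote 4B at 0x1b = e49a575b
query mem[0x1b]=0xe4, mem[0x08]=0x7c, mem[0x02]=0x0b

MEM[0x1b,0x08,0x02] = e4 7c 0b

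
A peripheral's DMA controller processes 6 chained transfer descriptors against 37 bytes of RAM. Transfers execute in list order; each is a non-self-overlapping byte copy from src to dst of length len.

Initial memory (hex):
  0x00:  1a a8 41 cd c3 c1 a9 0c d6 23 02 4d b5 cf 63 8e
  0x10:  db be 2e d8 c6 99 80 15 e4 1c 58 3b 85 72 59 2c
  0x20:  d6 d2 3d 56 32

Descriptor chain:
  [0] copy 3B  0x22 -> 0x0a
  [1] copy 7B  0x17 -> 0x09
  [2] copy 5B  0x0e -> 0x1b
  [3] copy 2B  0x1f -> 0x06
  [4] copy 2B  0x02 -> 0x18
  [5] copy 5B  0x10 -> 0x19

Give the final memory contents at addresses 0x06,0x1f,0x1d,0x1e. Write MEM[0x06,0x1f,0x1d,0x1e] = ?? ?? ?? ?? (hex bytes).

MEM[0x06,0x1f,0x1d,0x1e] = 2e 2e c6 be

D0: mem[0x0a..0x0c] <- [3d 56 32]
D1: mem[0x09..0x0f] <- [15 e4 1c 58 3b 85 72]
D2: mem[0x1b..0x1f] <- [85 72 db be 2e]
D3: mem[0x06..0x07] <- [2e d6]
D4: mem[0x18..0x19] <- [41 cd]
D5: mem[0x19..0x1d] <- [db be 2e d8 c6]
query mem[0x06]=0x2e, mem[0x1f]=0x2e, mem[0x1d]=0xc6, mem[0x1e]=0xbe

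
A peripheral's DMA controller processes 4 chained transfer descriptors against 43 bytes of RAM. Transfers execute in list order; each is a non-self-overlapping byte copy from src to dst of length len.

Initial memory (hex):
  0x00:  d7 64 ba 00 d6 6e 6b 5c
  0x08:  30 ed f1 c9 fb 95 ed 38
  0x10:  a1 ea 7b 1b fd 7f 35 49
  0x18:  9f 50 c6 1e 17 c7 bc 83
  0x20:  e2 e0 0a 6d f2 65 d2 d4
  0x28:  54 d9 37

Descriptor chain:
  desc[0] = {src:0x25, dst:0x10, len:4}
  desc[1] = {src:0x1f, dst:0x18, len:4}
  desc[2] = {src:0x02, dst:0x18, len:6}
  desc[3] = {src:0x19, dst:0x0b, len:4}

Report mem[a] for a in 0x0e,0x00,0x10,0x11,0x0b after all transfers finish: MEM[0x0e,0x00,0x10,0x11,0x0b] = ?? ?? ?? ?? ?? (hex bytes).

#0 dst[0x10+4] := {0x65,0xd2,0xd4,0x54}
#1 dst[0x18+4] := {0x83,0xe2,0xe0,0x0a}
#2 dst[0x18+6] := {0xba,0x00,0xd6,0x6e,0x6b,0x5c}
#3 dst[0x0b+4] := {0x00,0xd6,0x6e,0x6b}
query mem[0x0e]=0x6b, mem[0x00]=0xd7, mem[0x10]=0x65, mem[0x11]=0xd2, mem[0x0b]=0x00

MEM[0x0e,0x00,0x10,0x11,0x0b] = 6b d7 65 d2 00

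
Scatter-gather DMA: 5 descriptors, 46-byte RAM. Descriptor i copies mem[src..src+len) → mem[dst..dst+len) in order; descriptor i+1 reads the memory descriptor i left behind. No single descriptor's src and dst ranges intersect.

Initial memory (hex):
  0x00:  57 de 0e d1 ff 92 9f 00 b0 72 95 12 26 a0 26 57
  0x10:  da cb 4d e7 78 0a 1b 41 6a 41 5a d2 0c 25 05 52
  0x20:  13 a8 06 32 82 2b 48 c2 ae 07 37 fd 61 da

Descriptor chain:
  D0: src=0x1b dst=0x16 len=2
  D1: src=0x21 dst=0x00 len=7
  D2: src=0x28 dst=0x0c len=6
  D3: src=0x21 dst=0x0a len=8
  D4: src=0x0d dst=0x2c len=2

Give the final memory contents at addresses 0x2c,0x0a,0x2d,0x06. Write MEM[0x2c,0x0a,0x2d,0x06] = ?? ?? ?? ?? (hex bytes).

[0] 0x1b->0x16 len=2 : d2 0c
[1] 0x21->0x00 len=7 : a8 06 32 82 2b 48 c2
[2] 0x28->0x0c len=6 : ae 07 37 fd 61 da
[3] 0x21->0x0a len=8 : a8 06 32 82 2b 48 c2 ae
[4] 0x0d->0x2c len=2 : 82 2b
query mem[0x2c]=0x82, mem[0x0a]=0xa8, mem[0x2d]=0x2b, mem[0x06]=0xc2

MEM[0x2c,0x0a,0x2d,0x06] = 82 a8 2b c2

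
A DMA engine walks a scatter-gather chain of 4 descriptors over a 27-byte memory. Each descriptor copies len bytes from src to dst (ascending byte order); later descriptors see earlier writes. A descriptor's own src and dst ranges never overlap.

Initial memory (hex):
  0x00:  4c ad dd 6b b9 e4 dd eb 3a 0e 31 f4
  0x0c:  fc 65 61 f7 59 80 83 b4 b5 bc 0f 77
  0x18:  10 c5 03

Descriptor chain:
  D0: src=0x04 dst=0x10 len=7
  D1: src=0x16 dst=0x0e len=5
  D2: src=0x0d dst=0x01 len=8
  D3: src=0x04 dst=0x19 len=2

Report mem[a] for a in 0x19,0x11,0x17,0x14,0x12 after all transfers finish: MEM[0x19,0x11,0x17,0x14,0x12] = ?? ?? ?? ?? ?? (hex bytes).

D0: mem[0x10..0x16] <- [b9 e4 dd eb 3a 0e 31]
D1: mem[0x0e..0x12] <- [31 77 10 c5 03]
D2: mem[0x01..0x08] <- [65 31 77 10 c5 03 eb 3a]
D3: mem[0x19..0x1a] <- [10 c5]
query mem[0x19]=0x10, mem[0x11]=0xc5, mem[0x17]=0x77, mem[0x14]=0x3a, mem[0x12]=0x03

MEM[0x19,0x11,0x17,0x14,0x12] = 10 c5 77 3a 03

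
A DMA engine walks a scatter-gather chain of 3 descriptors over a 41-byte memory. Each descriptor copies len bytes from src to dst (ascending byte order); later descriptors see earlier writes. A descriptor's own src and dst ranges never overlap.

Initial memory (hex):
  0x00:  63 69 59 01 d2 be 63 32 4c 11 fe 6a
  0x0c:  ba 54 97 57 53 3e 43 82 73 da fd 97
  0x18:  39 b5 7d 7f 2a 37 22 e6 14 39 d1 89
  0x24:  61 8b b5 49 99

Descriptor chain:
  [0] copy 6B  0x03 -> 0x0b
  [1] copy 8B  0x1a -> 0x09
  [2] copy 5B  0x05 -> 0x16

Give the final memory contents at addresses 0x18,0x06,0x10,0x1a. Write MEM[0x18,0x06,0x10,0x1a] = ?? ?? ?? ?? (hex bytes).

MEM[0x18,0x06,0x10,0x1a] = 32 63 39 7d

[0] 0x03->0x0b len=6 : 01 d2 be 63 32 4c
[1] 0x1a->0x09 len=8 : 7d 7f 2a 37 22 e6 14 39
[2] 0x05->0x16 len=5 : be 63 32 4c 7d
query mem[0x18]=0x32, mem[0x06]=0x63, mem[0x10]=0x39, mem[0x1a]=0x7d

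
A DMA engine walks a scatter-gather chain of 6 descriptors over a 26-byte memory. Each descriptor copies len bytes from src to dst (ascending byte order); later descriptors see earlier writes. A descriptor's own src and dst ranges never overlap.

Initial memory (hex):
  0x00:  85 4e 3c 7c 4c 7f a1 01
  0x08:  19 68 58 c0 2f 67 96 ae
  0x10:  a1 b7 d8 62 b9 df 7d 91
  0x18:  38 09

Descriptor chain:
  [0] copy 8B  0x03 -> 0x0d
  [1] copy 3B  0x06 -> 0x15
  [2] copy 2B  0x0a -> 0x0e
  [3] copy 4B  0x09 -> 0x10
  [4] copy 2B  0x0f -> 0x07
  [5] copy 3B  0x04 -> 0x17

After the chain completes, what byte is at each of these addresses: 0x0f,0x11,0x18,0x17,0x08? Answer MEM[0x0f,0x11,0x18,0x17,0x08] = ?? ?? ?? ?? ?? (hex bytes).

MEM[0x0f,0x11,0x18,0x17,0x08] = c0 58 7f 4c 68

  after D0: wrote 8B at 0x0d = 7c4c7fa101196858
  after D1: wrote 3B at 0x15 = a10119
  after D2: wrote 2B at 0x0e = 58c0
  after D3: wrote 4B at 0x10 = 6858c02f
  after D4: wrote 2B at 0x07 = c068
  after D5: wrote 3B at 0x17 = 4c7fa1
query mem[0x0f]=0xc0, mem[0x11]=0x58, mem[0x18]=0x7f, mem[0x17]=0x4c, mem[0x08]=0x68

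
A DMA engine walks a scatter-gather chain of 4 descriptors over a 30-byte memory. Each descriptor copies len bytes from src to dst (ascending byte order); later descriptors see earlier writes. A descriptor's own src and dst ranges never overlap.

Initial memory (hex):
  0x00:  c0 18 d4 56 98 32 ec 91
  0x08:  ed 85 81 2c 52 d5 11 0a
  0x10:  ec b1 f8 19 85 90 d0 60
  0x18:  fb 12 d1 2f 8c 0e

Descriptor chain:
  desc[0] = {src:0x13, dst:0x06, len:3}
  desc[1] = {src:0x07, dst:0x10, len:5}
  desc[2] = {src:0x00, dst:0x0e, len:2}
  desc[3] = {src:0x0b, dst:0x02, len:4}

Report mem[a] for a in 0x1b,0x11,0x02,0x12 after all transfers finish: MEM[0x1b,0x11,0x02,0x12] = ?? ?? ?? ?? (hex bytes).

D0: mem[0x06..0x08] <- [19 85 90]
D1: mem[0x10..0x14] <- [85 90 85 81 2c]
D2: mem[0x0e..0x0f] <- [c0 18]
D3: mem[0x02..0x05] <- [2c 52 d5 c0]
query mem[0x1b]=0x2f, mem[0x11]=0x90, mem[0x02]=0x2c, mem[0x12]=0x85

MEM[0x1b,0x11,0x02,0x12] = 2f 90 2c 85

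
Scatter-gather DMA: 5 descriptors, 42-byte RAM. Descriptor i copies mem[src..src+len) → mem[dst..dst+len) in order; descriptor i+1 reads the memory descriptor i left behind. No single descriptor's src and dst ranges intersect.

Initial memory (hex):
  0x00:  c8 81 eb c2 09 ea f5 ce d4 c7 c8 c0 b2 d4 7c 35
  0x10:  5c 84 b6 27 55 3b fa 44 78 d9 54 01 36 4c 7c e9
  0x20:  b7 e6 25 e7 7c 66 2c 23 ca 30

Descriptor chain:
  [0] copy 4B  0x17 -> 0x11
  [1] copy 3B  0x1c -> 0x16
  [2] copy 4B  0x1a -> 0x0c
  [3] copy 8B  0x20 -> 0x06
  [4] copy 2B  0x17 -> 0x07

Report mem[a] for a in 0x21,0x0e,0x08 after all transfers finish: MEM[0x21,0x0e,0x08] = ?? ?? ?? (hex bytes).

#0 dst[0x11+4] := {0x44,0x78,0xd9,0x54}
#1 dst[0x16+3] := {0x36,0x4c,0x7c}
#2 dst[0x0c+4] := {0x54,0x01,0x36,0x4c}
#3 dst[0x06+8] := {0xb7,0xe6,0x25,0xe7,0x7c,0x66,0x2c,0x23}
#4 dst[0x07+2] := {0x4c,0x7c}
query mem[0x21]=0xe6, mem[0x0e]=0x36, mem[0x08]=0x7c

MEM[0x21,0x0e,0x08] = e6 36 7c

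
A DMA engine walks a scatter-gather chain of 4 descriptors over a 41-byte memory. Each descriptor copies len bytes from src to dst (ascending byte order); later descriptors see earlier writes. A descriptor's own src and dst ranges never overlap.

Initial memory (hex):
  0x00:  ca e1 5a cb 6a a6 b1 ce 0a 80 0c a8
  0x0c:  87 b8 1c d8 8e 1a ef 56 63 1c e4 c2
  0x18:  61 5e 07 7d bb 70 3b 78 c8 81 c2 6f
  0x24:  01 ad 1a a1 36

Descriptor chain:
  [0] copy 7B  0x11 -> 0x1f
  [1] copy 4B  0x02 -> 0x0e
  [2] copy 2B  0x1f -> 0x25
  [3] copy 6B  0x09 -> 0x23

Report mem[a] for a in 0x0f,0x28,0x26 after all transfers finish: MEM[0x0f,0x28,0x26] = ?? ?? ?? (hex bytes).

  after D0: wrote 7B at 0x1f = 1aef56631ce4c2
  after D1: wrote 4B at 0x0e = 5acb6aa6
  after D2: wrote 2B at 0x25 = 1aef
  after D3: wrote 6B at 0x23 = 800ca887b85a
query mem[0x0f]=0xcb, mem[0x28]=0x5a, mem[0x26]=0x87

MEM[0x0f,0x28,0x26] = cb 5a 87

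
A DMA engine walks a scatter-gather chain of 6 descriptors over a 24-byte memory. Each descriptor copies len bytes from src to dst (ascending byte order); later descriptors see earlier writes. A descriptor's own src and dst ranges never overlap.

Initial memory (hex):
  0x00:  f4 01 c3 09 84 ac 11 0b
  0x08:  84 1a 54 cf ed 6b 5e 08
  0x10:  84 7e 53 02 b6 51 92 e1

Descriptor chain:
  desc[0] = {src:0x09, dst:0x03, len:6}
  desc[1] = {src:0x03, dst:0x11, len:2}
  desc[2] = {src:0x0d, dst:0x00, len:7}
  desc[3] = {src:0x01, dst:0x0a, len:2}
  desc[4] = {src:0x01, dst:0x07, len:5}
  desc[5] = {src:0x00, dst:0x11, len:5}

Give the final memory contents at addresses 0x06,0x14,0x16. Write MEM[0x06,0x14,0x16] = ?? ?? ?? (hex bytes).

#0 dst[0x03+6] := {0x1a,0x54,0xcf,0xed,0x6b,0x5e}
#1 dst[0x11+2] := {0x1a,0x54}
#2 dst[0x00+7] := {0x6b,0x5e,0x08,0x84,0x1a,0x54,0x02}
#3 dst[0x0a+2] := {0x5e,0x08}
#4 dst[0x07+5] := {0x5e,0x08,0x84,0x1a,0x54}
#5 dst[0x11+5] := {0x6b,0x5e,0x08,0x84,0x1a}
query mem[0x06]=0x02, mem[0x14]=0x84, mem[0x16]=0x92

MEM[0x06,0x14,0x16] = 02 84 92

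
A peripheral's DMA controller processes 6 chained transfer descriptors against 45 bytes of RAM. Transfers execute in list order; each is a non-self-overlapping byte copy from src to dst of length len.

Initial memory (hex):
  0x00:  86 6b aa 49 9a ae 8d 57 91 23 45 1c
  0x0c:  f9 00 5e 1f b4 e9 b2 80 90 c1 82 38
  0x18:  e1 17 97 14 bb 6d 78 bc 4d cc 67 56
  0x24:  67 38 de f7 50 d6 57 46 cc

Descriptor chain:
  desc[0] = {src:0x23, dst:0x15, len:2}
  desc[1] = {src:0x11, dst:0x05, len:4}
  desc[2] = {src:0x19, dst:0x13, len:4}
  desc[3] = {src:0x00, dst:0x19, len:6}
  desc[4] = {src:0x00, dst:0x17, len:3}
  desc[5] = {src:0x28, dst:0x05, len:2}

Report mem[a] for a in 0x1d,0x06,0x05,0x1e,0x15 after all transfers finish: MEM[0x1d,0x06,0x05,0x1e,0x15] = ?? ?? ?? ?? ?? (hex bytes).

MEM[0x1d,0x06,0x05,0x1e,0x15] = 9a d6 50 e9 14

#0 dst[0x15+2] := {0x56,0x67}
#1 dst[0x05+4] := {0xe9,0xb2,0x80,0x90}
#2 dst[0x13+4] := {0x17,0x97,0x14,0xbb}
#3 dst[0x19+6] := {0x86,0x6b,0xaa,0x49,0x9a,0xe9}
#4 dst[0x17+3] := {0x86,0x6b,0xaa}
#5 dst[0x05+2] := {0x50,0xd6}
query mem[0x1d]=0x9a, mem[0x06]=0xd6, mem[0x05]=0x50, mem[0x1e]=0xe9, mem[0x15]=0x14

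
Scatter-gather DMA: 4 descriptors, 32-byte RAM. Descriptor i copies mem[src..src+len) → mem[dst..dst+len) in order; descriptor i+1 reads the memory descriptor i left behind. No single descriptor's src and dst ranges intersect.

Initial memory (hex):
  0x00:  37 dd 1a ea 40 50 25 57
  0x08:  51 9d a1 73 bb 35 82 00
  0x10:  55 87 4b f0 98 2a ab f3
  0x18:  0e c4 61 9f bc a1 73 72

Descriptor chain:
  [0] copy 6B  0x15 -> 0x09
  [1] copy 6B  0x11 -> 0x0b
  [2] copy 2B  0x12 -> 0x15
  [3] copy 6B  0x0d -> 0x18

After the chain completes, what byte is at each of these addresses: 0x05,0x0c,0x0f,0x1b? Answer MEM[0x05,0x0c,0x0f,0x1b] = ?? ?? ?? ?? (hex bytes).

MEM[0x05,0x0c,0x0f,0x1b] = 50 4b 2a ab

D0: mem[0x09..0x0e] <- [2a ab f3 0e c4 61]
D1: mem[0x0b..0x10] <- [87 4b f0 98 2a ab]
D2: mem[0x15..0x16] <- [4b f0]
D3: mem[0x18..0x1d] <- [f0 98 2a ab 87 4b]
query mem[0x05]=0x50, mem[0x0c]=0x4b, mem[0x0f]=0x2a, mem[0x1b]=0xab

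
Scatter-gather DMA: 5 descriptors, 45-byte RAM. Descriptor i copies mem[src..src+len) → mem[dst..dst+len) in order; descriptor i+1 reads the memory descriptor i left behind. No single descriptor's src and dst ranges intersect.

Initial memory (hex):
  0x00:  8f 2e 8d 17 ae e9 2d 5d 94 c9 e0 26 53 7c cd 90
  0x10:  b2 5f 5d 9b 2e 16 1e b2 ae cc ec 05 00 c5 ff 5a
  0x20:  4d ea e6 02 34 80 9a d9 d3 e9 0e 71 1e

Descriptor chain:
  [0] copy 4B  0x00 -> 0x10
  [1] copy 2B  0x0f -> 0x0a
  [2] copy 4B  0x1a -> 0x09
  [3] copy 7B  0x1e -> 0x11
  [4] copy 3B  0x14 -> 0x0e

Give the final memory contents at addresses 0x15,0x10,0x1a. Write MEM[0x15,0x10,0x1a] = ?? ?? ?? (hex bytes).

D0: mem[0x10..0x13] <- [8f 2e 8d 17]
D1: mem[0x0a..0x0b] <- [90 8f]
D2: mem[0x09..0x0c] <- [ec 05 00 c5]
D3: mem[0x11..0x17] <- [ff 5a 4d ea e6 02 34]
D4: mem[0x0e..0x10] <- [ea e6 02]
query mem[0x15]=0xe6, mem[0x10]=0x02, mem[0x1a]=0xec

MEM[0x15,0x10,0x1a] = e6 02 ec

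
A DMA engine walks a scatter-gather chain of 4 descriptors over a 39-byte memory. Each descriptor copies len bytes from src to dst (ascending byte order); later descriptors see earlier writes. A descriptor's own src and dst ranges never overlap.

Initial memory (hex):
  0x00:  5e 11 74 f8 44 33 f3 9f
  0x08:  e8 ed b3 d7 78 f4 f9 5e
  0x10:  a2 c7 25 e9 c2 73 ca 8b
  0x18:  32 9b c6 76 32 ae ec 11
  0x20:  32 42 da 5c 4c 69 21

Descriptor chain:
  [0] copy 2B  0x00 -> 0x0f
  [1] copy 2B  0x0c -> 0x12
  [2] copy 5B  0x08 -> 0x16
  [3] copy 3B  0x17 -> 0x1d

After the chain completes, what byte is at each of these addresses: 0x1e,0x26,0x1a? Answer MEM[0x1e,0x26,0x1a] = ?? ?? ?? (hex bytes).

D0: mem[0x0f..0x10] <- [5e 11]
D1: mem[0x12..0x13] <- [78 f4]
D2: mem[0x16..0x1a] <- [e8 ed b3 d7 78]
D3: mem[0x1d..0x1f] <- [ed b3 d7]
query mem[0x1e]=0xb3, mem[0x26]=0x21, mem[0x1a]=0x78

MEM[0x1e,0x26,0x1a] = b3 21 78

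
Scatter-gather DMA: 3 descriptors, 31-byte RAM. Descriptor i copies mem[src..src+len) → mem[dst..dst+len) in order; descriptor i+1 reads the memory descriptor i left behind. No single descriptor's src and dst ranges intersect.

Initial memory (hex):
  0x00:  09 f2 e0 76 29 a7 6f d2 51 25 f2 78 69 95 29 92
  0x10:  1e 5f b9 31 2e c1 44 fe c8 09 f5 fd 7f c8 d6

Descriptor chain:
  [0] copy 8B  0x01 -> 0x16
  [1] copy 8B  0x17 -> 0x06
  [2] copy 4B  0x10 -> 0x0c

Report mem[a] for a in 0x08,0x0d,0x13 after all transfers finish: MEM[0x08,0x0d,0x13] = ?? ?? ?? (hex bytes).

MEM[0x08,0x0d,0x13] = 29 5f 31

  after D0: wrote 8B at 0x16 = f2e07629a76fd251
  after D1: wrote 8B at 0x06 = e07629a76fd251d6
  after D2: wrote 4B at 0x0c = 1e5fb931
query mem[0x08]=0x29, mem[0x0d]=0x5f, mem[0x13]=0x31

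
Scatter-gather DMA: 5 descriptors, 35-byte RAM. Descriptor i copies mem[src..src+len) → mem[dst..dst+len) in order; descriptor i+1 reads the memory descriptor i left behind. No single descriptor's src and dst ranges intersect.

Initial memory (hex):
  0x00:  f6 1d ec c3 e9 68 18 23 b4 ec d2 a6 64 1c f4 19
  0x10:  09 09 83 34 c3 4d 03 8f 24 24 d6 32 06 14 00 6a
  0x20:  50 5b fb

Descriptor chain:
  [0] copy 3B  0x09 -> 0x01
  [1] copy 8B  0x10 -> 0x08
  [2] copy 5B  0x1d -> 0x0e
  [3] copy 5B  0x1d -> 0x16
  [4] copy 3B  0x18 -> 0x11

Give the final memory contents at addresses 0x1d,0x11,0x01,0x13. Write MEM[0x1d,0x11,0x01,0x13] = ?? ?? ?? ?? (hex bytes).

MEM[0x1d,0x11,0x01,0x13] = 14 6a ec 5b

D0: mem[0x01..0x03] <- [ec d2 a6]
D1: mem[0x08..0x0f] <- [09 09 83 34 c3 4d 03 8f]
D2: mem[0x0e..0x12] <- [14 00 6a 50 5b]
D3: mem[0x16..0x1a] <- [14 00 6a 50 5b]
D4: mem[0x11..0x13] <- [6a 50 5b]
query mem[0x1d]=0x14, mem[0x11]=0x6a, mem[0x01]=0xec, mem[0x13]=0x5b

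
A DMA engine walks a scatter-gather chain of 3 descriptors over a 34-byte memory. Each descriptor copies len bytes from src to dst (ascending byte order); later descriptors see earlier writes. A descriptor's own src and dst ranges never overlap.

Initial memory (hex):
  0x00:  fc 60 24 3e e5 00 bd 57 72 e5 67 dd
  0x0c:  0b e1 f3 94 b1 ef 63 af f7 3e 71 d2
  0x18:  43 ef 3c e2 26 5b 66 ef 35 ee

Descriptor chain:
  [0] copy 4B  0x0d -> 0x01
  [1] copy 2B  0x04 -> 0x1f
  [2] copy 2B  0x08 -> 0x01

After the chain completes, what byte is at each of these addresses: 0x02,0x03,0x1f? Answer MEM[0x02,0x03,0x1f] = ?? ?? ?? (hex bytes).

#0 dst[0x01+4] := {0xe1,0xf3,0x94,0xb1}
#1 dst[0x1f+2] := {0xb1,0x00}
#2 dst[0x01+2] := {0x72,0xe5}
query mem[0x02]=0xe5, mem[0x03]=0x94, mem[0x1f]=0xb1

MEM[0x02,0x03,0x1f] = e5 94 b1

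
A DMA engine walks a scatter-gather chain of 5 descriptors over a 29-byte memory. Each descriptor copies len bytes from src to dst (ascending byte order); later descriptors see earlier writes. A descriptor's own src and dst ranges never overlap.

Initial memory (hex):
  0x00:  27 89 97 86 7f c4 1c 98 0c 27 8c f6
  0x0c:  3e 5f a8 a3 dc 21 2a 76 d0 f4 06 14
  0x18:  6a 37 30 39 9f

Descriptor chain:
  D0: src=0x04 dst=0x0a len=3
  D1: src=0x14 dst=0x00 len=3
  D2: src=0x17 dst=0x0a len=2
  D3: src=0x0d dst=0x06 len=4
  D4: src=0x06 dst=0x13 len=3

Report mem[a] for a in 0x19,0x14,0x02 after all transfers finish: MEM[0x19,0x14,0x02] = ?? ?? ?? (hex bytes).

[0] 0x04->0x0a len=3 : 7f c4 1c
[1] 0x14->0x00 len=3 : d0 f4 06
[2] 0x17->0x0a len=2 : 14 6a
[3] 0x0d->0x06 len=4 : 5f a8 a3 dc
[4] 0x06->0x13 len=3 : 5f a8 a3
query mem[0x19]=0x37, mem[0x14]=0xa8, mem[0x02]=0x06

MEM[0x19,0x14,0x02] = 37 a8 06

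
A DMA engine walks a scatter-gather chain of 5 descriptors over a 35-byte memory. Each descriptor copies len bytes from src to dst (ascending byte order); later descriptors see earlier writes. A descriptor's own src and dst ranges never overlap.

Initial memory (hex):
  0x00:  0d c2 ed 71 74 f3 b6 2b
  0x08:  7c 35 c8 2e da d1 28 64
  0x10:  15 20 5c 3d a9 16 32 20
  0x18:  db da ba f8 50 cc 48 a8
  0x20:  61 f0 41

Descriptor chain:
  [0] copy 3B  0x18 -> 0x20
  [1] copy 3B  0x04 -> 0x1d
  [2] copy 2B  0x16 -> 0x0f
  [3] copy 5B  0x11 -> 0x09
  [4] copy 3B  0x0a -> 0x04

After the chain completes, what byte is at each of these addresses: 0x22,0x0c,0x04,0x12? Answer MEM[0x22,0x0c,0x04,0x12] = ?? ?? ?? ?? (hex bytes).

MEM[0x22,0x0c,0x04,0x12] = ba a9 5c 5c

#0 dst[0x20+3] := {0xdb,0xda,0xba}
#1 dst[0x1d+3] := {0x74,0xf3,0xb6}
#2 dst[0x0f+2] := {0x32,0x20}
#3 dst[0x09+5] := {0x20,0x5c,0x3d,0xa9,0x16}
#4 dst[0x04+3] := {0x5c,0x3d,0xa9}
query mem[0x22]=0xba, mem[0x0c]=0xa9, mem[0x04]=0x5c, mem[0x12]=0x5c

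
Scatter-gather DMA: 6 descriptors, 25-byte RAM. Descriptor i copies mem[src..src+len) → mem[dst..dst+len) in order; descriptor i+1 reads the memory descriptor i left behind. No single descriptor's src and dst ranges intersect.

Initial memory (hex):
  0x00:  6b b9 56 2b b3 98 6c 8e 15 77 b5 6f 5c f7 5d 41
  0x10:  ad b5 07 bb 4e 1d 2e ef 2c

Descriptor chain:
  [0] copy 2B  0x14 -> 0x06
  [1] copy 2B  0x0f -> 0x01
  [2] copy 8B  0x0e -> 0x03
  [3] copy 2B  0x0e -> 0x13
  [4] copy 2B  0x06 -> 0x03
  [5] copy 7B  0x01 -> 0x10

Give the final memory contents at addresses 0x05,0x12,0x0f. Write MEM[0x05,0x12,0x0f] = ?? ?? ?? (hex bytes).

  after D0: wrote 2B at 0x06 = 4e1d
  after D1: wrote 2B at 0x01 = 41ad
  after D2: wrote 8B at 0x03 = 5d41adb507bb4e1d
  after D3: wrote 2B at 0x13 = 5d41
  after D4: wrote 2B at 0x03 = b507
  after D5: wrote 7B at 0x10 = 41adb507adb507
query mem[0x05]=0xad, mem[0x12]=0xb5, mem[0x0f]=0x41

MEM[0x05,0x12,0x0f] = ad b5 41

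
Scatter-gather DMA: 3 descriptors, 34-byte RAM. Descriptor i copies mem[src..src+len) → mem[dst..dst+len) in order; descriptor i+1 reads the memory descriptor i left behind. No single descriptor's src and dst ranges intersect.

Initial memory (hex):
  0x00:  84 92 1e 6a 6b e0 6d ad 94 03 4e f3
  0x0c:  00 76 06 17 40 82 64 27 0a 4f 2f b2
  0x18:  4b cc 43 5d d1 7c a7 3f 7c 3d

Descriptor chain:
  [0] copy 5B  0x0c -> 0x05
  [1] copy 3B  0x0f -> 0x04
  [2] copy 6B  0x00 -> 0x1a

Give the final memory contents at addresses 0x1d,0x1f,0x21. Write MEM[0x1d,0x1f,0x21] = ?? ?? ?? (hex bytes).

MEM[0x1d,0x1f,0x21] = 6a 40 3d

  after D0: wrote 5B at 0x05 = 0076061740
  after D1: wrote 3B at 0x04 = 174082
  after D2: wrote 6B at 0x1a = 84921e6a1740
query mem[0x1d]=0x6a, mem[0x1f]=0x40, mem[0x21]=0x3d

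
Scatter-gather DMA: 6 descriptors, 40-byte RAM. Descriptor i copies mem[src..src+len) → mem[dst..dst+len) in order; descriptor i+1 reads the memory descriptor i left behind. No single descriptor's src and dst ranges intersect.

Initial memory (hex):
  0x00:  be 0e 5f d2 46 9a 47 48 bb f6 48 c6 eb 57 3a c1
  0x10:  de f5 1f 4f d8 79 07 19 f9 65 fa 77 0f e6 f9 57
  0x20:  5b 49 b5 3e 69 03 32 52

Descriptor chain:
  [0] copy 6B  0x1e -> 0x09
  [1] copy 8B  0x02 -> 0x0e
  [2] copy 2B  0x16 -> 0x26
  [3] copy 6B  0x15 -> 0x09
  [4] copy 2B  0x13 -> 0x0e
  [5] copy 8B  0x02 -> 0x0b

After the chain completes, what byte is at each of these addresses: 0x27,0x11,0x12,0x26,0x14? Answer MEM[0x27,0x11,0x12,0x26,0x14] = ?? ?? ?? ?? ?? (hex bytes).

[0] 0x1e->0x09 len=6 : f9 57 5b 49 b5 3e
[1] 0x02->0x0e len=8 : 5f d2 46 9a 47 48 bb f9
[2] 0x16->0x26 len=2 : 07 19
[3] 0x15->0x09 len=6 : f9 07 19 f9 65 fa
[4] 0x13->0x0e len=2 : 48 bb
[5] 0x02->0x0b len=8 : 5f d2 46 9a 47 48 bb f9
query mem[0x27]=0x19, mem[0x11]=0xbb, mem[0x12]=0xf9, mem[0x26]=0x07, mem[0x14]=0xbb

MEM[0x27,0x11,0x12,0x26,0x14] = 19 bb f9 07 bb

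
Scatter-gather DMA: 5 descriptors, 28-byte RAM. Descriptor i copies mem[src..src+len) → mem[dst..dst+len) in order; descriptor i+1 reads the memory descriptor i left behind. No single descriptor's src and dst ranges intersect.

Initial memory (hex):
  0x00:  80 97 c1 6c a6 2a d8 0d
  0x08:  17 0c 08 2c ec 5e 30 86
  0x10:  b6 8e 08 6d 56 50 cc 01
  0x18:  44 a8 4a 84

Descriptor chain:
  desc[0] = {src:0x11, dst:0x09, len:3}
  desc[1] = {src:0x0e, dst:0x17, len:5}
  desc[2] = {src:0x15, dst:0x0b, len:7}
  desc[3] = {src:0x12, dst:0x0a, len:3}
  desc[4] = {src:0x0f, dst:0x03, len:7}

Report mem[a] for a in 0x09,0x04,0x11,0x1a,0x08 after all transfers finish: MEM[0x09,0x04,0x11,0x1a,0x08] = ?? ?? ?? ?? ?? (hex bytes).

MEM[0x09,0x04,0x11,0x1a,0x08] = 50 8e 08 8e 56

D0: mem[0x09..0x0b] <- [8e 08 6d]
D1: mem[0x17..0x1b] <- [30 86 b6 8e 08]
D2: mem[0x0b..0x11] <- [50 cc 30 86 b6 8e 08]
D3: mem[0x0a..0x0c] <- [08 6d 56]
D4: mem[0x03..0x09] <- [b6 8e 08 08 6d 56 50]
query mem[0x09]=0x50, mem[0x04]=0x8e, mem[0x11]=0x08, mem[0x1a]=0x8e, mem[0x08]=0x56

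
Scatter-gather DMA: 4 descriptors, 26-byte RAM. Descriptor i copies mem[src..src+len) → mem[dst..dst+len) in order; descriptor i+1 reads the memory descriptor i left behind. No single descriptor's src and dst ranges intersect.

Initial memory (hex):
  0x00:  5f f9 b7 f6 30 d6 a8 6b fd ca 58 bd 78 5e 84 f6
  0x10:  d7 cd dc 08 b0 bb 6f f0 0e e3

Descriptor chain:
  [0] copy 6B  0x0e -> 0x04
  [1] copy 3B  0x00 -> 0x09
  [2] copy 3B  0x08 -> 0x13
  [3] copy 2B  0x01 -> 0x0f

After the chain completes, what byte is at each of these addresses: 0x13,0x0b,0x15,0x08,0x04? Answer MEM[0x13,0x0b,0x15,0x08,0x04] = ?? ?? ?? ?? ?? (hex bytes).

MEM[0x13,0x0b,0x15,0x08,0x04] = dc b7 f9 dc 84

[0] 0x0e->0x04 len=6 : 84 f6 d7 cd dc 08
[1] 0x00->0x09 len=3 : 5f f9 b7
[2] 0x08->0x13 len=3 : dc 5f f9
[3] 0x01->0x0f len=2 : f9 b7
query mem[0x13]=0xdc, mem[0x0b]=0xb7, mem[0x15]=0xf9, mem[0x08]=0xdc, mem[0x04]=0x84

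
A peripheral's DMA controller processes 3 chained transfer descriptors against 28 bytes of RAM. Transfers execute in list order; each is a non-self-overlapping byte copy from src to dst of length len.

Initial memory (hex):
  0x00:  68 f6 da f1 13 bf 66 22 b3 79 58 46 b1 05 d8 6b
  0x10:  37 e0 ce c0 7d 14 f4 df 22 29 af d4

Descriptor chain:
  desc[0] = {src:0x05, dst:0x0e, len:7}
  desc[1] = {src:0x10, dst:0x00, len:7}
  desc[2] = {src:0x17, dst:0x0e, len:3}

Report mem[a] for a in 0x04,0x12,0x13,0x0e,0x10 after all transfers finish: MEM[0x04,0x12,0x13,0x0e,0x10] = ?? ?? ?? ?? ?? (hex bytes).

MEM[0x04,0x12,0x13,0x0e,0x10] = 46 79 58 df 29

#0 dst[0x0e+7] := {0xbf,0x66,0x22,0xb3,0x79,0x58,0x46}
#1 dst[0x00+7] := {0x22,0xb3,0x79,0x58,0x46,0x14,0xf4}
#2 dst[0x0e+3] := {0xdf,0x22,0x29}
query mem[0x04]=0x46, mem[0x12]=0x79, mem[0x13]=0x58, mem[0x0e]=0xdf, mem[0x10]=0x29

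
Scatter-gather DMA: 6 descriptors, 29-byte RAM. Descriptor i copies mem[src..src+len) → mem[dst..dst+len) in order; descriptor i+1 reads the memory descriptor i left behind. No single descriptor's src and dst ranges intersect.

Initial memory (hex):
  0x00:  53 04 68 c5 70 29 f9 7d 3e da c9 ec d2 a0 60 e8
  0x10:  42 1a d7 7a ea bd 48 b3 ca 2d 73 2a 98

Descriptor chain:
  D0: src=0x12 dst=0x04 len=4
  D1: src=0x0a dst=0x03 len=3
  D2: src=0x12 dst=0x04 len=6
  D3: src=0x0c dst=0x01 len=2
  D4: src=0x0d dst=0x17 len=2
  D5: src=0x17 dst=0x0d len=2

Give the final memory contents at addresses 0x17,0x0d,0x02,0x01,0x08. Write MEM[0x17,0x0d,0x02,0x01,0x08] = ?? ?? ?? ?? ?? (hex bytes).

#0 dst[0x04+4] := {0xd7,0x7a,0xea,0xbd}
#1 dst[0x03+3] := {0xc9,0xec,0xd2}
#2 dst[0x04+6] := {0xd7,0x7a,0xea,0xbd,0x48,0xb3}
#3 dst[0x01+2] := {0xd2,0xa0}
#4 dst[0x17+2] := {0xa0,0x60}
#5 dst[0x0d+2] := {0xa0,0x60}
query mem[0x17]=0xa0, mem[0x0d]=0xa0, mem[0x02]=0xa0, mem[0x01]=0xd2, mem[0x08]=0x48

MEM[0x17,0x0d,0x02,0x01,0x08] = a0 a0 a0 d2 48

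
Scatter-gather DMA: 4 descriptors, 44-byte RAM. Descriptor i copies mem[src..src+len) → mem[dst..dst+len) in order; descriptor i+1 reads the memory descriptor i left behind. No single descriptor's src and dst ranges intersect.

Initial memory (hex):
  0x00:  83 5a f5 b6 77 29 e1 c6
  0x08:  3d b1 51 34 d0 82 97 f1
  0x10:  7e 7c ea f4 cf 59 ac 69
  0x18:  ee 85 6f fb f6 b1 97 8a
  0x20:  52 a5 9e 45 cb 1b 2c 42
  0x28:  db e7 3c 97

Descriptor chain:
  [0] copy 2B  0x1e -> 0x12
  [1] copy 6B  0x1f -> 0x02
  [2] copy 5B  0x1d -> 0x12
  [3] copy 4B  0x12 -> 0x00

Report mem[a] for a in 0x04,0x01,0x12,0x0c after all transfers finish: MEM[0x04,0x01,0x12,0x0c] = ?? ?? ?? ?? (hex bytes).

[0] 0x1e->0x12 len=2 : 97 8a
[1] 0x1f->0x02 len=6 : 8a 52 a5 9e 45 cb
[2] 0x1d->0x12 len=5 : b1 97 8a 52 a5
[3] 0x12->0x00 len=4 : b1 97 8a 52
query mem[0x04]=0xa5, mem[0x01]=0x97, mem[0x12]=0xb1, mem[0x0c]=0xd0

MEM[0x04,0x01,0x12,0x0c] = a5 97 b1 d0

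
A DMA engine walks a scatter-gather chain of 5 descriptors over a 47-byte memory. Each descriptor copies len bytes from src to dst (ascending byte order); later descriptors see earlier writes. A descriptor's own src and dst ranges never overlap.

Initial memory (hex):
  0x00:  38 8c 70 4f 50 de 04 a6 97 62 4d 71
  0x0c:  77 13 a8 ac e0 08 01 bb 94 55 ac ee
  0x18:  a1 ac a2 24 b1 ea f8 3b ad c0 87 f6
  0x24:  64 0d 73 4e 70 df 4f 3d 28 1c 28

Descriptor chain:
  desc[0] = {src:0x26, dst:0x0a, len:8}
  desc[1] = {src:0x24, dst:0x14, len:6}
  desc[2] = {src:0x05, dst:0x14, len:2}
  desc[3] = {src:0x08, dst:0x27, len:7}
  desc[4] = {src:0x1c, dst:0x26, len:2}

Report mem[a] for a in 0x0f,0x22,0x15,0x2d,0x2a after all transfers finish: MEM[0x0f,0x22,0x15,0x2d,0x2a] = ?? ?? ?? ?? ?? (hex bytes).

MEM[0x0f,0x22,0x15,0x2d,0x2a] = 3d 87 04 4f 4e

#0 dst[0x0a+8] := {0x73,0x4e,0x70,0xdf,0x4f,0x3d,0x28,0x1c}
#1 dst[0x14+6] := {0x64,0x0d,0x73,0x4e,0x70,0xdf}
#2 dst[0x14+2] := {0xde,0x04}
#3 dst[0x27+7] := {0x97,0x62,0x73,0x4e,0x70,0xdf,0x4f}
#4 dst[0x26+2] := {0xb1,0xea}
query mem[0x0f]=0x3d, mem[0x22]=0x87, mem[0x15]=0x04, mem[0x2d]=0x4f, mem[0x2a]=0x4e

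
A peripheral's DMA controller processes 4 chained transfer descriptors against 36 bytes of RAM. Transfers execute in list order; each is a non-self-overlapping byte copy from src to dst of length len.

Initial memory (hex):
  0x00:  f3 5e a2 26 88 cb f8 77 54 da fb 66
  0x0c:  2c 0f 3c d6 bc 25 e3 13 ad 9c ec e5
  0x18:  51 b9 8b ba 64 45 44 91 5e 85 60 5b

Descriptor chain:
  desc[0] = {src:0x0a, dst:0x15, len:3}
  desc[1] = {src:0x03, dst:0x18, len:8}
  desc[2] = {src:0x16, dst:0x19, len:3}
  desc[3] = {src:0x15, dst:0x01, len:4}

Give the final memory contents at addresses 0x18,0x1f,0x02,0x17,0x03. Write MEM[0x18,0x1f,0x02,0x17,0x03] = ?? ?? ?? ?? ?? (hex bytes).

[0] 0x0a->0x15 len=3 : fb 66 2c
[1] 0x03->0x18 len=8 : 26 88 cb f8 77 54 da fb
[2] 0x16->0x19 len=3 : 66 2c 26
[3] 0x15->0x01 len=4 : fb 66 2c 26
query mem[0x18]=0x26, mem[0x1f]=0xfb, mem[0x02]=0x66, mem[0x17]=0x2c, mem[0x03]=0x2c

MEM[0x18,0x1f,0x02,0x17,0x03] = 26 fb 66 2c 2c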